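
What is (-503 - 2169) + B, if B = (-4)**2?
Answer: -2656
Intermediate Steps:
B = 16
(-503 - 2169) + B = (-503 - 2169) + 16 = -2672 + 16 = -2656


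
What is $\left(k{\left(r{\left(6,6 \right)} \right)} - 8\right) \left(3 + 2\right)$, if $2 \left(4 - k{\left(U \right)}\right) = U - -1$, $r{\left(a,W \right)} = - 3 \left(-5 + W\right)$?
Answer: $-15$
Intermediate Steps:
$r{\left(a,W \right)} = 15 - 3 W$
$k{\left(U \right)} = \frac{7}{2} - \frac{U}{2}$ ($k{\left(U \right)} = 4 - \frac{U - -1}{2} = 4 - \frac{U + 1}{2} = 4 - \frac{1 + U}{2} = 4 - \left(\frac{1}{2} + \frac{U}{2}\right) = \frac{7}{2} - \frac{U}{2}$)
$\left(k{\left(r{\left(6,6 \right)} \right)} - 8\right) \left(3 + 2\right) = \left(\left(\frac{7}{2} - \frac{15 - 18}{2}\right) - 8\right) \left(3 + 2\right) = \left(\left(\frac{7}{2} - \frac{15 - 18}{2}\right) - 8\right) 5 = \left(\left(\frac{7}{2} - - \frac{3}{2}\right) - 8\right) 5 = \left(\left(\frac{7}{2} + \frac{3}{2}\right) - 8\right) 5 = \left(5 - 8\right) 5 = \left(-3\right) 5 = -15$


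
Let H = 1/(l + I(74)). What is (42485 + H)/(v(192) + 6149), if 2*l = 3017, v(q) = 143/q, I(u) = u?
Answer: 8605761728/1245692305 ≈ 6.9084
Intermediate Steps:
l = 3017/2 (l = (½)*3017 = 3017/2 ≈ 1508.5)
H = 2/3165 (H = 1/(3017/2 + 74) = 1/(3165/2) = 2/3165 ≈ 0.00063191)
(42485 + H)/(v(192) + 6149) = (42485 + 2/3165)/(143/192 + 6149) = 134465027/(3165*(143*(1/192) + 6149)) = 134465027/(3165*(143/192 + 6149)) = 134465027/(3165*(1180751/192)) = (134465027/3165)*(192/1180751) = 8605761728/1245692305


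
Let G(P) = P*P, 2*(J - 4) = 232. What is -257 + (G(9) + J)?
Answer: -56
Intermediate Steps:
J = 120 (J = 4 + (½)*232 = 4 + 116 = 120)
G(P) = P²
-257 + (G(9) + J) = -257 + (9² + 120) = -257 + (81 + 120) = -257 + 201 = -56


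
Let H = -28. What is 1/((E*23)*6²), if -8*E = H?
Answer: 1/2898 ≈ 0.00034507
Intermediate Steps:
E = 7/2 (E = -⅛*(-28) = 7/2 ≈ 3.5000)
1/((E*23)*6²) = 1/(((7/2)*23)*6²) = 1/((161/2)*36) = 1/2898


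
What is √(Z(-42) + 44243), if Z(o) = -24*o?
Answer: √45251 ≈ 212.72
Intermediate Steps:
√(Z(-42) + 44243) = √(-24*(-42) + 44243) = √(1008 + 44243) = √45251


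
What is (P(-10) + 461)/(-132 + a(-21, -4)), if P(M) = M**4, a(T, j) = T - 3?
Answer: -3487/52 ≈ -67.058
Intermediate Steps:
a(T, j) = -3 + T
(P(-10) + 461)/(-132 + a(-21, -4)) = ((-10)**4 + 461)/(-132 + (-3 - 21)) = (10000 + 461)/(-132 - 24) = 10461/(-156) = 10461*(-1/156) = -3487/52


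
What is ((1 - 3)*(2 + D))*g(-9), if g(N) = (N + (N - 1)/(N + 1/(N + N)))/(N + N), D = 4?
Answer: -858/163 ≈ -5.2638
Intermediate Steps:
g(N) = (N + (-1 + N)/(N + 1/(2*N)))/(2*N) (g(N) = (N + (-1 + N)/(N + 1/(2*N)))/((2*N)) = (N + (-1 + N)/(N + 1/(2*N)))*(1/(2*N)) = (N + (-1 + N)/(N + 1/(2*N)))/(2*N))
((1 - 3)*(2 + D))*g(-9) = ((1 - 3)*(2 + 4))*((-½ - 9 + (-9)²)/(1 + 2*(-9)²)) = (-2*6)*((-½ - 9 + 81)/(1 + 2*81)) = -12*143/((1 + 162)*2) = -12*143/(163*2) = -12*143/326 = -858/163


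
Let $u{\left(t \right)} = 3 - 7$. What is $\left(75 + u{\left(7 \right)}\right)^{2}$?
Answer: $5041$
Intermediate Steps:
$u{\left(t \right)} = -4$ ($u{\left(t \right)} = 3 - 7 = -4$)
$\left(75 + u{\left(7 \right)}\right)^{2} = \left(75 - 4\right)^{2} = 71^{2} = 5041$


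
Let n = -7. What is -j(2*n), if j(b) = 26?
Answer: -26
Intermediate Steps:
-j(2*n) = -1*26 = -26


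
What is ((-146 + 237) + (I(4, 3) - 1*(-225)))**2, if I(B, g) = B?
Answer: 102400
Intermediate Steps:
((-146 + 237) + (I(4, 3) - 1*(-225)))**2 = ((-146 + 237) + (4 - 1*(-225)))**2 = (91 + (4 + 225))**2 = (91 + 229)**2 = 320**2 = 102400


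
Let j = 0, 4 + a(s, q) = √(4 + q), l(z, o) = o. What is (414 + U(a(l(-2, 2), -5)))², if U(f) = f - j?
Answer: (410 + I)² ≈ 1.681e+5 + 820.0*I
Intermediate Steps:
a(s, q) = -4 + √(4 + q)
U(f) = f (U(f) = f - 1*0 = f + 0 = f)
(414 + U(a(l(-2, 2), -5)))² = (414 + (-4 + √(4 - 5)))² = (414 + (-4 + √(-1)))² = (414 + (-4 + I))² = (410 + I)²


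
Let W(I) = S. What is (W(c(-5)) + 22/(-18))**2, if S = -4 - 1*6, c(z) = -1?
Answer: 10201/81 ≈ 125.94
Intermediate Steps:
S = -10 (S = -4 - 6 = -10)
W(I) = -10
(W(c(-5)) + 22/(-18))**2 = (-10 + 22/(-18))**2 = (-10 + 22*(-1/18))**2 = (-10 - 11/9)**2 = (-101/9)**2 = 10201/81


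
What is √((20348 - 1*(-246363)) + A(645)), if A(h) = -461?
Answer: 25*√426 ≈ 515.99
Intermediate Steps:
√((20348 - 1*(-246363)) + A(645)) = √((20348 - 1*(-246363)) - 461) = √((20348 + 246363) - 461) = √(266711 - 461) = √266250 = 25*√426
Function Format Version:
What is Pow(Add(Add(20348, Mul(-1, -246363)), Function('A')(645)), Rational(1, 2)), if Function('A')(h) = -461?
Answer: Mul(25, Pow(426, Rational(1, 2))) ≈ 515.99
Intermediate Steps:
Pow(Add(Add(20348, Mul(-1, -246363)), Function('A')(645)), Rational(1, 2)) = Pow(Add(Add(20348, Mul(-1, -246363)), -461), Rational(1, 2)) = Pow(Add(Add(20348, 246363), -461), Rational(1, 2)) = Pow(Add(266711, -461), Rational(1, 2)) = Pow(266250, Rational(1, 2)) = Mul(25, Pow(426, Rational(1, 2)))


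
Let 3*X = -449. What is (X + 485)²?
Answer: 1012036/9 ≈ 1.1245e+5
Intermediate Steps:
X = -449/3 (X = (⅓)*(-449) = -449/3 ≈ -149.67)
(X + 485)² = (-449/3 + 485)² = (1006/3)² = 1012036/9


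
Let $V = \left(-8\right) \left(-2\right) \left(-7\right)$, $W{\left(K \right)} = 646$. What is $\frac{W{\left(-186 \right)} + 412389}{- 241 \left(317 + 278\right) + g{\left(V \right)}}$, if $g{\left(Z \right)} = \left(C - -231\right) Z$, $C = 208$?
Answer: $- \frac{59005}{27509} \approx -2.1449$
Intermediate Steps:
$V = -112$ ($V = 16 \left(-7\right) = -112$)
$g{\left(Z \right)} = 439 Z$ ($g{\left(Z \right)} = \left(208 - -231\right) Z = \left(208 + 231\right) Z = 439 Z$)
$\frac{W{\left(-186 \right)} + 412389}{- 241 \left(317 + 278\right) + g{\left(V \right)}} = \frac{646 + 412389}{- 241 \left(317 + 278\right) + 439 \left(-112\right)} = \frac{413035}{\left(-241\right) 595 - 49168} = \frac{413035}{-143395 - 49168} = \frac{413035}{-192563} = 413035 \left(- \frac{1}{192563}\right) = - \frac{59005}{27509}$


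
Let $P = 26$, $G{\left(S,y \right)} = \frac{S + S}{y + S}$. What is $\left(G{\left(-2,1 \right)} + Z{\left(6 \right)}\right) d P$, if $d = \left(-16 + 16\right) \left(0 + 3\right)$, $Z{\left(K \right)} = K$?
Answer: $0$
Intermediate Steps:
$G{\left(S,y \right)} = \frac{2 S}{S + y}$
$d = 0$ ($d = 0 \cdot 3 = 0$)
$\left(G{\left(-2,1 \right)} + Z{\left(6 \right)}\right) d P = \left(2 \left(-2\right) \frac{1}{-2 + 1} + 6\right) 0 \cdot 26 = \left(2 \left(-2\right) \frac{1}{-1} + 6\right) 0 \cdot 26 = \left(2 \left(-2\right) \left(-1\right) + 6\right) 0 \cdot 26 = \left(4 + 6\right) 0 \cdot 26 = 10 \cdot 0 \cdot 26 = 0 \cdot 26 = 0$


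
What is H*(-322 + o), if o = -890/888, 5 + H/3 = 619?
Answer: -44027791/74 ≈ -5.9497e+5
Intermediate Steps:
H = 1842 (H = -15 + 3*619 = -15 + 1857 = 1842)
o = -445/444 (o = -890*1/888 = -445/444 ≈ -1.0023)
H*(-322 + o) = 1842*(-322 - 445/444) = 1842*(-143413/444) = -44027791/74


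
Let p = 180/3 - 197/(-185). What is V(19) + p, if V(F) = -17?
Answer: 8152/185 ≈ 44.065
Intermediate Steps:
p = 11297/185 (p = 180*(⅓) - 197*(-1/185) = 60 + 197/185 = 11297/185 ≈ 61.065)
V(19) + p = -17 + 11297/185 = 8152/185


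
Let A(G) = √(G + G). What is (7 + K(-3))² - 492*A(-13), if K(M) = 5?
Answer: 144 - 492*I*√26 ≈ 144.0 - 2508.7*I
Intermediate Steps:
A(G) = √2*√G (A(G) = √(2*G) = √2*√G)
(7 + K(-3))² - 492*A(-13) = (7 + 5)² - 492*√2*√(-13) = 12² - 492*√2*I*√13 = 144 - 492*I*√26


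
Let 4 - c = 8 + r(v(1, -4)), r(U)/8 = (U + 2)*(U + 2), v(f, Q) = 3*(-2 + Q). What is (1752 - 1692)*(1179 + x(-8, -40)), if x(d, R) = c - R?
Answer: -49980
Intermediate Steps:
v(f, Q) = -6 + 3*Q
r(U) = 8*(2 + U)² (r(U) = 8*((U + 2)*(U + 2)) = 8*((2 + U)*(2 + U)) = 8*(2 + U)²)
c = -2052 (c = 4 - (8 + 8*(2 + (-6 + 3*(-4)))²) = 4 - (8 + 8*(2 + (-6 - 12))²) = 4 - (8 + 8*(2 - 18)²) = 4 - (8 + 8*(-16)²) = 4 - (8 + 8*256) = 4 - (8 + 2048) = 4 - 1*2056 = 4 - 2056 = -2052)
x(d, R) = -2052 - R
(1752 - 1692)*(1179 + x(-8, -40)) = (1752 - 1692)*(1179 + (-2052 - 1*(-40))) = 60*(1179 + (-2052 + 40)) = 60*(1179 - 2012) = 60*(-833) = -49980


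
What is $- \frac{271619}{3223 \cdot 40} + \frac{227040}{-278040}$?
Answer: $- \frac{873257863}{298707640} \approx -2.9235$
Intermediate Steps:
$- \frac{271619}{3223 \cdot 40} + \frac{227040}{-278040} = - \frac{271619}{128920} + 227040 \left(- \frac{1}{278040}\right) = \left(-271619\right) \frac{1}{128920} - \frac{1892}{2317} = - \frac{271619}{128920} - \frac{1892}{2317} = - \frac{873257863}{298707640}$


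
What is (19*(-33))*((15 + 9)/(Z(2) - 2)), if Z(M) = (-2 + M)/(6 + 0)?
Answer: 7524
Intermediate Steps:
Z(M) = -1/3 + M/6 (Z(M) = (-2 + M)/6 = (-2 + M)*(1/6) = -1/3 + M/6)
(19*(-33))*((15 + 9)/(Z(2) - 2)) = (19*(-33))*((15 + 9)/((-1/3 + (1/6)*2) - 2)) = -15048/((-1/3 + 1/3) - 2) = -15048/(0 - 2) = -15048/(-2) = -15048*(-1)/2 = -627*(-12) = 7524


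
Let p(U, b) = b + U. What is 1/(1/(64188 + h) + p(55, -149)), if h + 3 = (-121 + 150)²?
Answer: -65026/6112443 ≈ -0.010638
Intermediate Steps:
p(U, b) = U + b
h = 838 (h = -3 + (-121 + 150)² = -3 + 29² = -3 + 841 = 838)
1/(1/(64188 + h) + p(55, -149)) = 1/(1/(64188 + 838) + (55 - 149)) = 1/(1/65026 - 94) = 1/(-6112443/65026) = -65026/6112443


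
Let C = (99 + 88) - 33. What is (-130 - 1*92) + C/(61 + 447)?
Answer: -56311/254 ≈ -221.70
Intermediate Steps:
C = 154 (C = 187 - 33 = 154)
(-130 - 1*92) + C/(61 + 447) = (-130 - 1*92) + 154/(61 + 447) = (-130 - 92) + 154/508 = -222 + 154*(1/508) = -222 + 77/254 = -56311/254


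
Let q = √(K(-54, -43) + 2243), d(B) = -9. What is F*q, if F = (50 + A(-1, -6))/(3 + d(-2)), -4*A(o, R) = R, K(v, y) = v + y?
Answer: -103*√2146/12 ≈ -397.62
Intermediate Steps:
A(o, R) = -R/4
F = -103/12 (F = (50 - ¼*(-6))/(3 - 9) = (50 + 3/2)/(-6) = (103/2)*(-⅙) = -103/12 ≈ -8.5833)
q = √2146 (q = √((-54 - 43) + 2243) = √(-97 + 2243) = √2146 ≈ 46.325)
F*q = -103*√2146/12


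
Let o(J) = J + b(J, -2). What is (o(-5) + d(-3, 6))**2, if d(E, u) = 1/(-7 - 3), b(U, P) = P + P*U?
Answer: 841/100 ≈ 8.4100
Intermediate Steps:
d(E, u) = -1/10 (d(E, u) = 1/(-10) = -1/10)
o(J) = -2 - J (o(J) = J - 2*(1 + J) = J + (-2 - 2*J) = -2 - J)
(o(-5) + d(-3, 6))**2 = ((-2 - 1*(-5)) - 1/10)**2 = ((-2 + 5) - 1/10)**2 = (3 - 1/10)**2 = (29/10)**2 = 841/100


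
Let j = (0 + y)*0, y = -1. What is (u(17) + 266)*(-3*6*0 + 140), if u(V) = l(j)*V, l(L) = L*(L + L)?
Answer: 37240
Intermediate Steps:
j = 0 (j = (0 - 1)*0 = -1*0 = 0)
l(L) = 2*L² (l(L) = L*(2*L) = 2*L²)
u(V) = 0 (u(V) = (2*0²)*V = (2*0)*V = 0*V = 0)
(u(17) + 266)*(-3*6*0 + 140) = (0 + 266)*(-3*6*0 + 140) = 266*(-18*0 + 140) = 266*(0 + 140) = 266*140 = 37240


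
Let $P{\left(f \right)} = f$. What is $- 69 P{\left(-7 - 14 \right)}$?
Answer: $1449$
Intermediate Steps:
$- 69 P{\left(-7 - 14 \right)} = - 69 \left(-7 - 14\right) = \left(-69\right) \left(-21\right) = 1449$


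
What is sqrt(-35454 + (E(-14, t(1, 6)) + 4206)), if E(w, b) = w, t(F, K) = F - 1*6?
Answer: 7*I*sqrt(638) ≈ 176.81*I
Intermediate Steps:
t(F, K) = -6 + F (t(F, K) = F - 6 = -6 + F)
sqrt(-35454 + (E(-14, t(1, 6)) + 4206)) = sqrt(-35454 + (-14 + 4206)) = sqrt(-35454 + 4192) = sqrt(-31262) = 7*I*sqrt(638)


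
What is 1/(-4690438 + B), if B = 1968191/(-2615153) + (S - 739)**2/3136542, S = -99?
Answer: -4101268610463/19236748307141968889 ≈ -2.1320e-7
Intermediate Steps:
B = -2168419116095/4101268610463 (B = 1968191/(-2615153) + (-99 - 739)**2/3136542 = 1968191*(-1/2615153) + (-838)**2*(1/3136542) = -1968191/2615153 + 702244*(1/3136542) = -1968191/2615153 + 351122/1568271 = -2168419116095/4101268610463 ≈ -0.52872)
1/(-4690438 + B) = 1/(-4690438 - 2168419116095/4101268610463) = 1/(-19236748307141968889/4101268610463) = -4101268610463/19236748307141968889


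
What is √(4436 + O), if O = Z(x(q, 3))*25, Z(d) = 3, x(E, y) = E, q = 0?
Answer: √4511 ≈ 67.164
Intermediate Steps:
O = 75 (O = 3*25 = 75)
√(4436 + O) = √(4436 + 75) = √4511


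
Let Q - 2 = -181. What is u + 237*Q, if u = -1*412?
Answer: -42835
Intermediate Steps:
Q = -179 (Q = 2 - 181 = -179)
u = -412
u + 237*Q = -412 + 237*(-179) = -412 - 42423 = -42835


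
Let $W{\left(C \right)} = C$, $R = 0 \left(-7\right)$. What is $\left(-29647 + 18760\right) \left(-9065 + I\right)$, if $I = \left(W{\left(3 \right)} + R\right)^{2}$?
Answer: $98592672$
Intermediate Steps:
$R = 0$
$I = 9$ ($I = \left(3 + 0\right)^{2} = 3^{2} = 9$)
$\left(-29647 + 18760\right) \left(-9065 + I\right) = \left(-29647 + 18760\right) \left(-9065 + 9\right) = \left(-10887\right) \left(-9056\right) = 98592672$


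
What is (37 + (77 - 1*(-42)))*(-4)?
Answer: -624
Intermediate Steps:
(37 + (77 - 1*(-42)))*(-4) = (37 + (77 + 42))*(-4) = (37 + 119)*(-4) = 156*(-4) = -624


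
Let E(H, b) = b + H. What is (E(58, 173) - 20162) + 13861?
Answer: -6070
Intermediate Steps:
E(H, b) = H + b
(E(58, 173) - 20162) + 13861 = ((58 + 173) - 20162) + 13861 = (231 - 20162) + 13861 = -19931 + 13861 = -6070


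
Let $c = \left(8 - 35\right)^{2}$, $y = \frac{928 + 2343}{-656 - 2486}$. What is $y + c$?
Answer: $\frac{2287247}{3142} \approx 727.96$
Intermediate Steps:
$y = - \frac{3271}{3142}$ ($y = \frac{3271}{-3142} = 3271 \left(- \frac{1}{3142}\right) = - \frac{3271}{3142} \approx -1.0411$)
$c = 729$ ($c = \left(-27\right)^{2} = 729$)
$y + c = - \frac{3271}{3142} + 729 = \frac{2287247}{3142}$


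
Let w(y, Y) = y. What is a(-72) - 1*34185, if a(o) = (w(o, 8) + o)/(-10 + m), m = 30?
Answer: -170961/5 ≈ -34192.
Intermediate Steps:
a(o) = o/10 (a(o) = (o + o)/(-10 + 30) = (2*o)/20 = (2*o)*(1/20) = o/10)
a(-72) - 1*34185 = (⅒)*(-72) - 1*34185 = -36/5 - 34185 = -170961/5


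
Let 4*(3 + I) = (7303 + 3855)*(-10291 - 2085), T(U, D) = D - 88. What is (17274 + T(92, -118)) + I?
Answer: -34505787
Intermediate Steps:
T(U, D) = -88 + D
I = -34522855 (I = -3 + ((7303 + 3855)*(-10291 - 2085))/4 = -3 + (11158*(-12376))/4 = -3 + (¼)*(-138091408) = -3 - 34522852 = -34522855)
(17274 + T(92, -118)) + I = (17274 + (-88 - 118)) - 34522855 = (17274 - 206) - 34522855 = 17068 - 34522855 = -34505787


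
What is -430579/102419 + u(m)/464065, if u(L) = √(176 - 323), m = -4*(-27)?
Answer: -430579/102419 + I*√3/66295 ≈ -4.2041 + 2.6126e-5*I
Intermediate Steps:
m = 108
u(L) = 7*I*√3 (u(L) = √(-147) = 7*I*√3)
-430579/102419 + u(m)/464065 = -430579/102419 + (7*I*√3)/464065 = -430579*1/102419 + (7*I*√3)*(1/464065) = -430579/102419 + I*√3/66295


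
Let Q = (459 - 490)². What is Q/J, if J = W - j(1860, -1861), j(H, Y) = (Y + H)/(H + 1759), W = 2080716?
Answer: 3477859/7530111205 ≈ 0.00046186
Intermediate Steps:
j(H, Y) = (H + Y)/(1759 + H)
Q = 961 (Q = (-31)² = 961)
J = 7530111205/3619 (J = 2080716 - (1860 - 1861)/(1759 + 1860) = 2080716 - (-1)/3619 = 2080716 - 1*(-1/3619) = 2080716 + 1/3619 = 7530111205/3619 ≈ 2.0807e+6)
Q/J = 961/(7530111205/3619) = 961*(3619/7530111205) = 3477859/7530111205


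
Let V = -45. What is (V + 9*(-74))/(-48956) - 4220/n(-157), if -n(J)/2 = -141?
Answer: -103196909/6902796 ≈ -14.950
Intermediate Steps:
n(J) = 282 (n(J) = -2*(-141) = 282)
(V + 9*(-74))/(-48956) - 4220/n(-157) = (-45 + 9*(-74))/(-48956) - 4220/282 = (-45 - 666)*(-1/48956) - 4220*1/282 = -711*(-1/48956) - 2110/141 = 711/48956 - 2110/141 = -103196909/6902796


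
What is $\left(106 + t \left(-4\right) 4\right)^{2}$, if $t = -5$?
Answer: $34596$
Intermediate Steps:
$\left(106 + t \left(-4\right) 4\right)^{2} = \left(106 + \left(-5\right) \left(-4\right) 4\right)^{2} = \left(106 + 20 \cdot 4\right)^{2} = \left(106 + 80\right)^{2} = 186^{2} = 34596$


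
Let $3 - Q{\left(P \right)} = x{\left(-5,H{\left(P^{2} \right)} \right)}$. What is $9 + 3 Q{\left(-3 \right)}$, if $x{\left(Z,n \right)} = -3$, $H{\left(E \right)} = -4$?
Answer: $27$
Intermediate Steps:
$Q{\left(P \right)} = 6$ ($Q{\left(P \right)} = 3 - -3 = 3 + 3 = 6$)
$9 + 3 Q{\left(-3 \right)} = 9 + 3 \cdot 6 = 9 + 18 = 27$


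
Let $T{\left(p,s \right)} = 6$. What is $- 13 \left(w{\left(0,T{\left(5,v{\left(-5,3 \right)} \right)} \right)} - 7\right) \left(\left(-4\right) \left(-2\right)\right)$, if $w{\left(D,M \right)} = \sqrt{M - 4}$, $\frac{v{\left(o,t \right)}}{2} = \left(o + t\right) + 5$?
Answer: $728 - 104 \sqrt{2} \approx 580.92$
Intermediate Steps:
$v{\left(o,t \right)} = 10 + 2 o + 2 t$ ($v{\left(o,t \right)} = 2 \left(\left(o + t\right) + 5\right) = 2 \left(5 + o + t\right) = 10 + 2 o + 2 t$)
$w{\left(D,M \right)} = \sqrt{-4 + M}$
$- 13 \left(w{\left(0,T{\left(5,v{\left(-5,3 \right)} \right)} \right)} - 7\right) \left(\left(-4\right) \left(-2\right)\right) = - 13 \left(\sqrt{-4 + 6} - 7\right) \left(\left(-4\right) \left(-2\right)\right) = - 13 \left(\sqrt{2} - 7\right) 8 = - 13 \left(-7 + \sqrt{2}\right) 8 = \left(91 - 13 \sqrt{2}\right) 8 = 728 - 104 \sqrt{2}$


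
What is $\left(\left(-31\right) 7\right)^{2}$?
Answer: $47089$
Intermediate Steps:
$\left(\left(-31\right) 7\right)^{2} = \left(-217\right)^{2} = 47089$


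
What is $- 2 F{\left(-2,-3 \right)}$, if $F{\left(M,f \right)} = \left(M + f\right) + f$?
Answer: $16$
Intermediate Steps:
$F{\left(M,f \right)} = M + 2 f$
$- 2 F{\left(-2,-3 \right)} = - 2 \left(-2 + 2 \left(-3\right)\right) = - 2 \left(-2 - 6\right) = \left(-2\right) \left(-8\right) = 16$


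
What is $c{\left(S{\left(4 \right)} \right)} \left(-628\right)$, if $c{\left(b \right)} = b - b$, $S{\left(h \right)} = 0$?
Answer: $0$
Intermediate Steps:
$c{\left(b \right)} = 0$
$c{\left(S{\left(4 \right)} \right)} \left(-628\right) = 0 \left(-628\right) = 0$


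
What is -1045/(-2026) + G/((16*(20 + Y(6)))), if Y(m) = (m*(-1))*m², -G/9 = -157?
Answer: 207191/3176768 ≈ 0.065221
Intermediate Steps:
G = 1413 (G = -9*(-157) = 1413)
Y(m) = -m³ (Y(m) = (-m)*m² = -m³)
-1045/(-2026) + G/((16*(20 + Y(6)))) = -1045/(-2026) + 1413/((16*(20 - 1*6³))) = -1045*(-1/2026) + 1413/((16*(20 - 1*216))) = 1045/2026 + 1413/((16*(20 - 216))) = 1045/2026 + 1413/((16*(-196))) = 1045/2026 + 1413/(-3136) = 1045/2026 + 1413*(-1/3136) = 1045/2026 - 1413/3136 = 207191/3176768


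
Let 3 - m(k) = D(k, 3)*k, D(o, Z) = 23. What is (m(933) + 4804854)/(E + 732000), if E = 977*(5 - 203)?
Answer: 797233/89759 ≈ 8.8819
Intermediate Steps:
m(k) = 3 - 23*k
E = -193446 (E = 977*(-198) = -193446)
(m(933) + 4804854)/(E + 732000) = ((3 - 23*933) + 4804854)/(-193446 + 732000) = ((3 - 21459) + 4804854)/538554 = (-21456 + 4804854)*(1/538554) = 4783398*(1/538554) = 797233/89759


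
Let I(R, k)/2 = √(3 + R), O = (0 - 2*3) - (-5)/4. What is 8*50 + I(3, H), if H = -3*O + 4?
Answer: 400 + 2*√6 ≈ 404.90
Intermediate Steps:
O = -19/4 (O = (0 - 6) - (-5)/4 = -6 - 1*(-5/4) = -6 + 5/4 = -19/4 ≈ -4.7500)
H = 73/4 (H = -3*(-19/4) + 4 = 57/4 + 4 = 73/4 ≈ 18.250)
I(R, k) = 2*√(3 + R)
8*50 + I(3, H) = 8*50 + 2*√(3 + 3) = 400 + 2*√6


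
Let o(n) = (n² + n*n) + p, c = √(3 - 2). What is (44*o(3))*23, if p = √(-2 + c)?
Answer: 18216 + 1012*I ≈ 18216.0 + 1012.0*I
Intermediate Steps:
c = 1 (c = √1 = 1)
p = I (p = √(-2 + 1) = √(-1) = I ≈ 1.0*I)
o(n) = I + 2*n² (o(n) = (n² + n*n) + I = (n² + n²) + I = 2*n² + I = I + 2*n²)
(44*o(3))*23 = (44*(I + 2*3²))*23 = (44*(I + 2*9))*23 = (44*(I + 18))*23 = (44*(18 + I))*23 = (792 + 44*I)*23 = 18216 + 1012*I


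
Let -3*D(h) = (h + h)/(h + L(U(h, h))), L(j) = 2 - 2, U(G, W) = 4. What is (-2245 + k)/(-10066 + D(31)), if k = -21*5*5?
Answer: 831/3020 ≈ 0.27517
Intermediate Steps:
L(j) = 0
k = -525 (k = -105*5 = -525)
D(h) = -⅔ (D(h) = -(h + h)/(3*(h + 0)) = -2*h/(3*h) = -⅓*2 = -⅔)
(-2245 + k)/(-10066 + D(31)) = (-2245 - 525)/(-10066 - ⅔) = -2770/(-30200/3) = -2770*(-3/30200) = 831/3020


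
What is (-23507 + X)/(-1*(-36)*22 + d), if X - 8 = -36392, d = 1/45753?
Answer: -2740192923/36236377 ≈ -75.620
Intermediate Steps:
d = 1/45753 ≈ 2.1856e-5
X = -36384 (X = 8 - 36392 = -36384)
(-23507 + X)/(-1*(-36)*22 + d) = (-23507 - 36384)/(-1*(-36)*22 + 1/45753) = -59891/(36*22 + 1/45753) = -59891/(792 + 1/45753) = -59891/36236377/45753 = -59891*45753/36236377 = -2740192923/36236377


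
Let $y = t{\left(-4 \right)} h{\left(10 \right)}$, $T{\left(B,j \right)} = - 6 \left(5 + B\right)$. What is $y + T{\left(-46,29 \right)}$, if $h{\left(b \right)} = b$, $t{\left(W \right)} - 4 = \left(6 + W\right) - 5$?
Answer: $256$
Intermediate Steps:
$t{\left(W \right)} = 5 + W$ ($t{\left(W \right)} = 4 + \left(\left(6 + W\right) - 5\right) = 4 + \left(1 + W\right) = 5 + W$)
$T{\left(B,j \right)} = -30 - 6 B$
$y = 10$ ($y = \left(5 - 4\right) 10 = 1 \cdot 10 = 10$)
$y + T{\left(-46,29 \right)} = 10 - -246 = 10 + \left(-30 + 276\right) = 10 + 246 = 256$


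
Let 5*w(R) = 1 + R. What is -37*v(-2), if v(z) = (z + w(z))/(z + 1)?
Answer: -407/5 ≈ -81.400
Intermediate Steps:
w(R) = ⅕ + R/5 (w(R) = (1 + R)/5 = ⅕ + R/5)
v(z) = (⅕ + 6*z/5)/(1 + z) (v(z) = (z + (⅕ + z/5))/(z + 1) = (⅕ + 6*z/5)/(1 + z))
-37*v(-2) = -37*(1 + 6*(-2))/(5*(1 - 2)) = -37*(1 - 12)/(5*(-1)) = -37*(-1)*(-11)/5 = -37*11/5 = -407/5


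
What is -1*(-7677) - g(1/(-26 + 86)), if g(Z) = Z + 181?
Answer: 449759/60 ≈ 7496.0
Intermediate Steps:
g(Z) = 181 + Z
-1*(-7677) - g(1/(-26 + 86)) = -1*(-7677) - (181 + 1/(-26 + 86)) = 7677 - (181 + 1/60) = 7677 - 1*10861/60 = 7677 - 10861/60 = 449759/60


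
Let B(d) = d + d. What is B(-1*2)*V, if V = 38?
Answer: -152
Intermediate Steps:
B(d) = 2*d
B(-1*2)*V = (2*(-1*2))*38 = (2*(-2))*38 = -4*38 = -152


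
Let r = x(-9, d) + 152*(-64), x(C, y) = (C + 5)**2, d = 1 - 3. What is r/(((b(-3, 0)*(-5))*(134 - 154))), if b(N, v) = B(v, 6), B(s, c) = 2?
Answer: -1214/25 ≈ -48.560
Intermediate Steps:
d = -2
b(N, v) = 2
x(C, y) = (5 + C)**2
r = -9712 (r = (5 - 9)**2 + 152*(-64) = (-4)**2 - 9728 = 16 - 9728 = -9712)
r/(((b(-3, 0)*(-5))*(134 - 154))) = -9712*(-1/(10*(134 - 154))) = -9712/((-10*(-20))) = -9712/200 = -9712*1/200 = -1214/25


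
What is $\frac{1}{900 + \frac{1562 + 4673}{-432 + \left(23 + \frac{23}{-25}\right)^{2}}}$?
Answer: $\frac{34704}{35130475} \approx 0.00098786$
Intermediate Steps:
$\frac{1}{900 + \frac{1562 + 4673}{-432 + \left(23 + \frac{23}{-25}\right)^{2}}} = \frac{1}{900 + \frac{6235}{-432 + \left(23 + 23 \left(- \frac{1}{25}\right)\right)^{2}}} = \frac{1}{900 + \frac{6235}{-432 + \left(23 - \frac{23}{25}\right)^{2}}} = \frac{1}{900 + \frac{6235}{-432 + \left(\frac{552}{25}\right)^{2}}} = \frac{1}{900 + \frac{6235}{-432 + \frac{304704}{625}}} = \frac{1}{900 + \frac{6235}{\frac{34704}{625}}} = \frac{1}{900 + 6235 \cdot \frac{625}{34704}} = \frac{1}{900 + \frac{3896875}{34704}} = \frac{1}{\frac{35130475}{34704}} = \frac{34704}{35130475}$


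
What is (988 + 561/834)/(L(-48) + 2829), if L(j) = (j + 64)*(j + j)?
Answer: 91617/119818 ≈ 0.76464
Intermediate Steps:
L(j) = 2*j*(64 + j) (L(j) = (64 + j)*(2*j) = 2*j*(64 + j))
(988 + 561/834)/(L(-48) + 2829) = (988 + 561/834)/(2*(-48)*(64 - 48) + 2829) = (988 + 561*(1/834))/(2*(-48)*16 + 2829) = (988 + 187/278)/(-1536 + 2829) = (274851/278)/1293 = (274851/278)*(1/1293) = 91617/119818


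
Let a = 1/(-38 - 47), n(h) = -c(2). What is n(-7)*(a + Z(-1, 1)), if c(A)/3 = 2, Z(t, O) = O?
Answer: -504/85 ≈ -5.9294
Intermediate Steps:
c(A) = 6 (c(A) = 3*2 = 6)
n(h) = -6 (n(h) = -1*6 = -6)
a = -1/85 (a = 1/(-85) = -1/85 ≈ -0.011765)
n(-7)*(a + Z(-1, 1)) = -6*(-1/85 + 1) = -6*84/85 = -504/85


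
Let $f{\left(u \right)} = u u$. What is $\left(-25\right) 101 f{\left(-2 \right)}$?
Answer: $-10100$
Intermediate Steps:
$f{\left(u \right)} = u^{2}$
$\left(-25\right) 101 f{\left(-2 \right)} = \left(-25\right) 101 \left(-2\right)^{2} = \left(-2525\right) 4 = -10100$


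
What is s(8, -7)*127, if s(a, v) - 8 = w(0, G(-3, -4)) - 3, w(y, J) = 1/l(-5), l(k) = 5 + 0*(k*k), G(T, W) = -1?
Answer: 3302/5 ≈ 660.40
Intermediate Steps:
l(k) = 5 (l(k) = 5 + 0*k² = 5 + 0 = 5)
w(y, J) = ⅕ (w(y, J) = 1/5 = 1*(⅕) = ⅕)
s(a, v) = 26/5 (s(a, v) = 8 + (⅕ - 3) = 8 - 14/5 = 26/5)
s(8, -7)*127 = (26/5)*127 = 3302/5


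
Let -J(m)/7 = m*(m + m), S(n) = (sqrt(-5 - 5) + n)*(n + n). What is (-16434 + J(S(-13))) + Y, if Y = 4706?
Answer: -1516504 + 246064*I*sqrt(10) ≈ -1.5165e+6 + 7.7812e+5*I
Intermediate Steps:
S(n) = 2*n*(n + I*sqrt(10)) (S(n) = (sqrt(-10) + n)*(2*n) = (I*sqrt(10) + n)*(2*n) = (n + I*sqrt(10))*(2*n) = 2*n*(n + I*sqrt(10)))
J(m) = -14*m**2 (J(m) = -7*m*(m + m) = -7*m*2*m = -14*m**2)
(-16434 + J(S(-13))) + Y = (-16434 - 14*676*(-13 + I*sqrt(10))**2) + 4706 = (-16434 - 14*(338 - 26*I*sqrt(10))**2) + 4706 = -11728 - 14*(338 - 26*I*sqrt(10))**2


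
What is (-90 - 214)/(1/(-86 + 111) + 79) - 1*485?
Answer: -6355/13 ≈ -488.85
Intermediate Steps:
(-90 - 214)/(1/(-86 + 111) + 79) - 1*485 = -304/(1/25 + 79) - 485 = -304/1976/25 - 485 = -304*25/1976 - 485 = -50/13 - 485 = -6355/13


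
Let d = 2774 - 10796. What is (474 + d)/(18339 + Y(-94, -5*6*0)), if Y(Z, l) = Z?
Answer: -7548/18245 ≈ -0.41370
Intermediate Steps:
d = -8022
(474 + d)/(18339 + Y(-94, -5*6*0)) = (474 - 8022)/(18339 - 94) = -7548/18245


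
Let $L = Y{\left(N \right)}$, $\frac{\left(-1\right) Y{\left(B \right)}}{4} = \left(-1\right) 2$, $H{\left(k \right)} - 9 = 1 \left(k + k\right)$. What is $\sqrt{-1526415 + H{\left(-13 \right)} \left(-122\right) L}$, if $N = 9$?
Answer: $i \sqrt{1509823} \approx 1228.7 i$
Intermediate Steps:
$H{\left(k \right)} = 9 + 2 k$ ($H{\left(k \right)} = 9 + 1 \left(k + k\right) = 9 + 1 \cdot 2 k = 9 + 2 k$)
$Y{\left(B \right)} = 8$ ($Y{\left(B \right)} = - 4 \left(\left(-1\right) 2\right) = \left(-4\right) \left(-2\right) = 8$)
$L = 8$
$\sqrt{-1526415 + H{\left(-13 \right)} \left(-122\right) L} = \sqrt{-1526415 + \left(9 + 2 \left(-13\right)\right) \left(-122\right) 8} = \sqrt{-1526415 + \left(9 - 26\right) \left(-122\right) 8} = \sqrt{-1526415 + \left(-17\right) \left(-122\right) 8} = \sqrt{-1526415 + 2074 \cdot 8} = \sqrt{-1526415 + 16592} = \sqrt{-1509823} = i \sqrt{1509823}$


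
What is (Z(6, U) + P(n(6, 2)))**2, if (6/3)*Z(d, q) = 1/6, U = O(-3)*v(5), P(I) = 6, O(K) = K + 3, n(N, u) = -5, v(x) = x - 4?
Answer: 5329/144 ≈ 37.007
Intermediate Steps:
v(x) = -4 + x
O(K) = 3 + K
U = 0 (U = (3 - 3)*(-4 + 5) = 0*1 = 0)
Z(d, q) = 1/12 (Z(d, q) = (1/2)/6 = (1/2)*(1/6) = 1/12)
(Z(6, U) + P(n(6, 2)))**2 = (1/12 + 6)**2 = (73/12)**2 = 5329/144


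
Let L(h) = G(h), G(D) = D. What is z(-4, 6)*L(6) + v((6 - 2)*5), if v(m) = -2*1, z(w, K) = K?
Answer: 34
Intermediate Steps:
L(h) = h
v(m) = -2
z(-4, 6)*L(6) + v((6 - 2)*5) = 6*6 - 2 = 36 - 2 = 34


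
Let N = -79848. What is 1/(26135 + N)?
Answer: -1/53713 ≈ -1.8617e-5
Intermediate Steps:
1/(26135 + N) = 1/(26135 - 79848) = 1/(-53713) = -1/53713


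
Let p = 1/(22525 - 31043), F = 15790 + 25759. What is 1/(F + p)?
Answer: 8518/353914381 ≈ 2.4068e-5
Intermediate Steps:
F = 41549
p = -1/8518 (p = 1/(-8518) = -1/8518 ≈ -0.00011740)
1/(F + p) = 1/(41549 - 1/8518) = 1/(353914381/8518) = 8518/353914381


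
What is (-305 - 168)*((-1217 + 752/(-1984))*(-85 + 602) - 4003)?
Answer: 37149470611/124 ≈ 2.9959e+8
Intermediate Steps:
(-305 - 168)*((-1217 + 752/(-1984))*(-85 + 602) - 4003) = -473*((-1217 + 752*(-1/1984))*517 - 4003) = -473*((-1217 - 47/124)*517 - 4003) = -473*(-150955/124*517 - 4003) = -473*(-78043735/124 - 4003) = -473*(-78540107/124) = 37149470611/124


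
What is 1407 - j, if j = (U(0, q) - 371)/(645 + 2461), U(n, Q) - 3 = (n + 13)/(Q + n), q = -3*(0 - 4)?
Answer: 52446107/37272 ≈ 1407.1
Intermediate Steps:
q = 12 (q = -3*(-4) = 12)
U(n, Q) = 3 + (13 + n)/(Q + n) (U(n, Q) = 3 + (n + 13)/(Q + n) = 3 + (13 + n)/(Q + n))
j = -4403/37272 (j = ((13 + 3*12 + 4*0)/(12 + 0) - 371)/(645 + 2461) = ((13 + 36 + 0)/12 - 371)/3106 = ((1/12)*49 - 371)*(1/3106) = (49/12 - 371)*(1/3106) = -4403/12*1/3106 = -4403/37272 ≈ -0.11813)
1407 - j = 1407 - 1*(-4403/37272) = 1407 + 4403/37272 = 52446107/37272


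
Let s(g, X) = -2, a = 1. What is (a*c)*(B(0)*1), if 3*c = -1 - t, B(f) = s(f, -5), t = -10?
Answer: -6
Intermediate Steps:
B(f) = -2
c = 3 (c = (-1 - 1*(-10))/3 = (-1 + 10)/3 = (⅓)*9 = 3)
(a*c)*(B(0)*1) = (1*3)*(-2*1) = 3*(-2) = -6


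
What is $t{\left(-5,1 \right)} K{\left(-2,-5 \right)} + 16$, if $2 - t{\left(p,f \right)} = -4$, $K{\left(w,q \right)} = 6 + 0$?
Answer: $52$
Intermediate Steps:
$K{\left(w,q \right)} = 6$
$t{\left(p,f \right)} = 6$ ($t{\left(p,f \right)} = 2 - -4 = 2 + 4 = 6$)
$t{\left(-5,1 \right)} K{\left(-2,-5 \right)} + 16 = 6 \cdot 6 + 16 = 36 + 16 = 52$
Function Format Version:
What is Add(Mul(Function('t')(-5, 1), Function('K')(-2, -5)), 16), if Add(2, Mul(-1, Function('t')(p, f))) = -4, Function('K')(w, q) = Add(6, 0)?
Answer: 52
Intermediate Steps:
Function('K')(w, q) = 6
Function('t')(p, f) = 6 (Function('t')(p, f) = Add(2, Mul(-1, -4)) = Add(2, 4) = 6)
Add(Mul(Function('t')(-5, 1), Function('K')(-2, -5)), 16) = Add(Mul(6, 6), 16) = Add(36, 16) = 52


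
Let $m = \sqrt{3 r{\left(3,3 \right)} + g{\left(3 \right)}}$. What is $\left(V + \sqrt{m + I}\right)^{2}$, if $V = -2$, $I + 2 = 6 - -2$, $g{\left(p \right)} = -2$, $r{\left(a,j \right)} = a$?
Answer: $\left(2 - \sqrt{6 + \sqrt{7}}\right)^{2} \approx 0.88429$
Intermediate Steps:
$I = 6$ ($I = -2 + \left(6 - -2\right) = -2 + \left(6 + 2\right) = -2 + 8 = 6$)
$m = \sqrt{7}$ ($m = \sqrt{3 \cdot 3 - 2} = \sqrt{9 - 2} = \sqrt{7} \approx 2.6458$)
$\left(V + \sqrt{m + I}\right)^{2} = \left(-2 + \sqrt{\sqrt{7} + 6}\right)^{2} = \left(-2 + \sqrt{6 + \sqrt{7}}\right)^{2}$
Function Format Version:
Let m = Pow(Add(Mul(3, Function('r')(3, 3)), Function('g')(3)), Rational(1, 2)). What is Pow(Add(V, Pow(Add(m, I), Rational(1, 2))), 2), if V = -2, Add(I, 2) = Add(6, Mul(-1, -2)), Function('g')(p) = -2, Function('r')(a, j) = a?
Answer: Pow(Add(2, Mul(-1, Pow(Add(6, Pow(7, Rational(1, 2))), Rational(1, 2)))), 2) ≈ 0.88429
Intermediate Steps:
I = 6 (I = Add(-2, Add(6, Mul(-1, -2))) = Add(-2, Add(6, 2)) = Add(-2, 8) = 6)
m = Pow(7, Rational(1, 2)) (m = Pow(Add(Mul(3, 3), -2), Rational(1, 2)) = Pow(Add(9, -2), Rational(1, 2)) = Pow(7, Rational(1, 2)) ≈ 2.6458)
Pow(Add(V, Pow(Add(m, I), Rational(1, 2))), 2) = Pow(Add(-2, Pow(Add(Pow(7, Rational(1, 2)), 6), Rational(1, 2))), 2) = Pow(Add(-2, Pow(Add(6, Pow(7, Rational(1, 2))), Rational(1, 2))), 2)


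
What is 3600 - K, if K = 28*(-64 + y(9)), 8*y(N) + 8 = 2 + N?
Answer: 10763/2 ≈ 5381.5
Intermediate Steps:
y(N) = -¾ + N/8 (y(N) = -1 + (2 + N)/8 = -1 + (¼ + N/8) = -¾ + N/8)
K = -3563/2 (K = 28*(-64 + (-¾ + (⅛)*9)) = 28*(-64 + (-¾ + 9/8)) = 28*(-64 + 3/8) = 28*(-509/8) = -3563/2 ≈ -1781.5)
3600 - K = 3600 - 1*(-3563/2) = 3600 + 3563/2 = 10763/2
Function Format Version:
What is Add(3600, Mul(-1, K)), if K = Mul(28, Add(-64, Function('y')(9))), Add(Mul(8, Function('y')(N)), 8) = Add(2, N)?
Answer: Rational(10763, 2) ≈ 5381.5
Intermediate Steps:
Function('y')(N) = Add(Rational(-3, 4), Mul(Rational(1, 8), N)) (Function('y')(N) = Add(-1, Mul(Rational(1, 8), Add(2, N))) = Add(-1, Add(Rational(1, 4), Mul(Rational(1, 8), N))) = Add(Rational(-3, 4), Mul(Rational(1, 8), N)))
K = Rational(-3563, 2) (K = Mul(28, Add(-64, Add(Rational(-3, 4), Mul(Rational(1, 8), 9)))) = Mul(28, Add(-64, Add(Rational(-3, 4), Rational(9, 8)))) = Mul(28, Add(-64, Rational(3, 8))) = Mul(28, Rational(-509, 8)) = Rational(-3563, 2) ≈ -1781.5)
Add(3600, Mul(-1, K)) = Add(3600, Mul(-1, Rational(-3563, 2))) = Add(3600, Rational(3563, 2)) = Rational(10763, 2)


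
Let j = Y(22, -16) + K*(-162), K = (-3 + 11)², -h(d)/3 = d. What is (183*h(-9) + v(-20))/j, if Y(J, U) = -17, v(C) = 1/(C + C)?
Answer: -197639/415400 ≈ -0.47578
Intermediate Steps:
v(C) = 1/(2*C)
h(d) = -3*d
K = 64 (K = 8² = 64)
j = -10385 (j = -17 + 64*(-162) = -17 - 10368 = -10385)
(183*h(-9) + v(-20))/j = (183*(-3*(-9)) + (½)/(-20))/(-10385) = (183*27 + (½)*(-1/20))*(-1/10385) = (4941 - 1/40)*(-1/10385) = (197639/40)*(-1/10385) = -197639/415400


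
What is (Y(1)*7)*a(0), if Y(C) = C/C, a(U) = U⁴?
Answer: 0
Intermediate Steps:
Y(C) = 1
(Y(1)*7)*a(0) = (1*7)*0⁴ = 7*0 = 0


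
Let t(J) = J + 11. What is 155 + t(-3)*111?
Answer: 1043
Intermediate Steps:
t(J) = 11 + J
155 + t(-3)*111 = 155 + (11 - 3)*111 = 155 + 8*111 = 155 + 888 = 1043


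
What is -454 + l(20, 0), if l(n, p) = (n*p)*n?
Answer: -454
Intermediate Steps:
l(n, p) = p*n²
-454 + l(20, 0) = -454 + 0*20² = -454 + 0*400 = -454 + 0 = -454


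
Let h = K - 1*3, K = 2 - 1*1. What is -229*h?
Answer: 458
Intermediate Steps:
K = 1 (K = 2 - 1 = 1)
h = -2 (h = 1 - 1*3 = 1 - 3 = -2)
-229*h = -229*(-2) = 458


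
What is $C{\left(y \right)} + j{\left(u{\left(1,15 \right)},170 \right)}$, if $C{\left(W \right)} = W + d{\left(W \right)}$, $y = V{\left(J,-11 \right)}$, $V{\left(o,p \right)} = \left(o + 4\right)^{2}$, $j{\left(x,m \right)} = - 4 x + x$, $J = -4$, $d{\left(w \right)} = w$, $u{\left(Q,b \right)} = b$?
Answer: $-45$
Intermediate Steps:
$j{\left(x,m \right)} = - 3 x$
$V{\left(o,p \right)} = \left(4 + o\right)^{2}$
$y = 0$ ($y = \left(4 - 4\right)^{2} = 0^{2} = 0$)
$C{\left(W \right)} = 2 W$ ($C{\left(W \right)} = W + W = 2 W$)
$C{\left(y \right)} + j{\left(u{\left(1,15 \right)},170 \right)} = 2 \cdot 0 - 45 = 0 - 45 = -45$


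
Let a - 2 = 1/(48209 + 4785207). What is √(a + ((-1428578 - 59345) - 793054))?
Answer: I*√13321983296179044046/2416708 ≈ 1510.3*I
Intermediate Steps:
a = 9666833/4833416 (a = 2 + 1/(48209 + 4785207) = 2 + 1/4833416 = 9666833/4833416 ≈ 2.0000)
√(a + ((-1428578 - 59345) - 793054)) = √(9666833/4833416 + ((-1428578 - 59345) - 793054)) = √(9666833/4833416 + (-1487923 - 793054)) = √(9666833/4833416 - 2280977) = √(-11024901060599/4833416) = I*√13321983296179044046/2416708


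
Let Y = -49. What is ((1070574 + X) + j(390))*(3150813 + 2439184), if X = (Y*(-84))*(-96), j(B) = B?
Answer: 3777876492516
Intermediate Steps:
X = -395136 (X = -49*(-84)*(-96) = 4116*(-96) = -395136)
((1070574 + X) + j(390))*(3150813 + 2439184) = ((1070574 - 395136) + 390)*(3150813 + 2439184) = (675438 + 390)*5589997 = 675828*5589997 = 3777876492516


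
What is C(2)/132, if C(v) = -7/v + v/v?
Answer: -5/264 ≈ -0.018939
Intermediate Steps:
C(v) = 1 - 7/v (C(v) = -7/v + 1 = 1 - 7/v)
C(2)/132 = ((-7 + 2)/2)/132 = ((½)*(-5))*(1/132) = -5/2*1/132 = -5/264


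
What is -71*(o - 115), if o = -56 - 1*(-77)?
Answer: 6674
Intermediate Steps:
o = 21 (o = -56 + 77 = 21)
-71*(o - 115) = -71*(21 - 115) = -71*(-94) = 6674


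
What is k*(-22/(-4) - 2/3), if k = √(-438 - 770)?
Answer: 29*I*√302/3 ≈ 167.99*I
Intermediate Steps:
k = 2*I*√302 (k = √(-1208) = 2*I*√302 ≈ 34.756*I)
k*(-22/(-4) - 2/3) = (2*I*√302)*(-22/(-4) - 2/3) = (2*I*√302)*(-22*(-¼) - 2*⅓) = (2*I*√302)*(11/2 - ⅔) = (2*I*√302)*(29/6) = 29*I*√302/3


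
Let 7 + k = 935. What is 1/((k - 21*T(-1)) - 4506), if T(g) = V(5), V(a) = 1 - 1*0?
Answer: -1/3599 ≈ -0.00027785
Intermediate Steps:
V(a) = 1 (V(a) = 1 + 0 = 1)
k = 928 (k = -7 + 935 = 928)
T(g) = 1
1/((k - 21*T(-1)) - 4506) = 1/((928 - 21*1) - 4506) = 1/((928 - 21) - 4506) = 1/(907 - 4506) = 1/(-3599) = -1/3599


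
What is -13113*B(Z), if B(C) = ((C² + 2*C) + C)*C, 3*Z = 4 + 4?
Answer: -1585216/3 ≈ -5.2841e+5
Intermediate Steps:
Z = 8/3 (Z = (4 + 4)/3 = (⅓)*8 = 8/3 ≈ 2.6667)
B(C) = C*(C² + 3*C) (B(C) = (C² + 3*C)*C = C*(C² + 3*C))
-13113*B(Z) = -13113*(8/3)²*(3 + 8/3) = -93248*17/3 = -13113*1088/27 = -1585216/3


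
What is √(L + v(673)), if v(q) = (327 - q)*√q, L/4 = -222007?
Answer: √(-888028 - 346*√673) ≈ 947.1*I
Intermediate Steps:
L = -888028 (L = 4*(-222007) = -888028)
v(q) = √q*(327 - q)
√(L + v(673)) = √(-888028 + √673*(327 - 1*673)) = √(-888028 + √673*(327 - 673)) = √(-888028 + √673*(-346)) = √(-888028 - 346*√673)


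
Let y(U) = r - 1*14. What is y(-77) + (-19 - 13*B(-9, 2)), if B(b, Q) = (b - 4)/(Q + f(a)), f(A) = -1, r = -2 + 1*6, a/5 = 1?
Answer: 140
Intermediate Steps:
a = 5 (a = 5*1 = 5)
r = 4 (r = -2 + 6 = 4)
B(b, Q) = (-4 + b)/(-1 + Q) (B(b, Q) = (b - 4)/(Q - 1) = (-4 + b)/(-1 + Q))
y(U) = -10 (y(U) = 4 - 1*14 = 4 - 14 = -10)
y(-77) + (-19 - 13*B(-9, 2)) = -10 + (-19 - 13*(-4 - 9)/(-1 + 2)) = -10 + (-19 - 13*(-13)/1) = -10 + (-19 - 13*(-13)) = -10 + (-19 + 169) = -10 + 150 = 140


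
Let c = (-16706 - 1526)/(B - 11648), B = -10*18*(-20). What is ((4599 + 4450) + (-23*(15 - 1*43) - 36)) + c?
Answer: 9717221/1006 ≈ 9659.3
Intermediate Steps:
B = 3600 (B = -180*(-20) = 3600)
c = 2279/1006 (c = (-16706 - 1526)/(3600 - 11648) = -18232/(-8048) = -18232*(-1/8048) = 2279/1006 ≈ 2.2654)
((4599 + 4450) + (-23*(15 - 1*43) - 36)) + c = ((4599 + 4450) + (-23*(15 - 1*43) - 36)) + 2279/1006 = (9049 + (-23*(15 - 43) - 36)) + 2279/1006 = (9049 + (-23*(-28) - 36)) + 2279/1006 = (9049 + (644 - 36)) + 2279/1006 = (9049 + 608) + 2279/1006 = 9657 + 2279/1006 = 9717221/1006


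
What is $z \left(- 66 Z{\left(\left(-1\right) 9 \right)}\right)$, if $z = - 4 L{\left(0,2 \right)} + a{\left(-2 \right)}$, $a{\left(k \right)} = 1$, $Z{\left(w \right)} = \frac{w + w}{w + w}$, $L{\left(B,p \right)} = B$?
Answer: $-66$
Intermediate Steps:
$Z{\left(w \right)} = 1$ ($Z{\left(w \right)} = \frac{2 w}{2 w} = 2 w \frac{1}{2 w} = 1$)
$z = 1$ ($z = \left(-4\right) 0 + 1 = 0 + 1 = 1$)
$z \left(- 66 Z{\left(\left(-1\right) 9 \right)}\right) = 1 \left(\left(-66\right) 1\right) = 1 \left(-66\right) = -66$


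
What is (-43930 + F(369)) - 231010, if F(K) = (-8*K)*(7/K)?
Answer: -274996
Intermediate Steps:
F(K) = -56
(-43930 + F(369)) - 231010 = (-43930 - 56) - 231010 = -43986 - 231010 = -274996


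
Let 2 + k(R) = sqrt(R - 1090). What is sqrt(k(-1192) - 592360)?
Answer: sqrt(-592362 + I*sqrt(2282)) ≈ 0.031 + 769.65*I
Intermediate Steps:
k(R) = -2 + sqrt(-1090 + R) (k(R) = -2 + sqrt(R - 1090) = -2 + sqrt(-1090 + R))
sqrt(k(-1192) - 592360) = sqrt((-2 + sqrt(-1090 - 1192)) - 592360) = sqrt((-2 + sqrt(-2282)) - 592360) = sqrt((-2 + I*sqrt(2282)) - 592360) = sqrt(-592362 + I*sqrt(2282))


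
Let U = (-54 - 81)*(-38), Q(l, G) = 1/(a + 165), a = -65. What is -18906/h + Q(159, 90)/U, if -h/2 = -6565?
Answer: -969876487/673569000 ≈ -1.4399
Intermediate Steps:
h = 13130 (h = -2*(-6565) = 13130)
Q(l, G) = 1/100 (Q(l, G) = 1/(-65 + 165) = 1/100)
U = 5130 (U = -135*(-38) = 5130)
-18906/h + Q(159, 90)/U = -18906/13130 + (1/100)/5130 = -18906*1/13130 + (1/100)*(1/5130) = -9453/6565 + 1/513000 = -969876487/673569000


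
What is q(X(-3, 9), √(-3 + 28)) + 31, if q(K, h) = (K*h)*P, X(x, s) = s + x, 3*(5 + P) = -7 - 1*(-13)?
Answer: -59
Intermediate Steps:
P = -3 (P = -5 + (-7 - 1*(-13))/3 = -5 + (-7 + 13)/3 = -5 + (⅓)*6 = -5 + 2 = -3)
q(K, h) = -3*K*h (q(K, h) = (K*h)*(-3) = -3*K*h)
q(X(-3, 9), √(-3 + 28)) + 31 = -3*(9 - 3)*√(-3 + 28) + 31 = -3*6*√25 + 31 = -3*6*5 + 31 = -90 + 31 = -59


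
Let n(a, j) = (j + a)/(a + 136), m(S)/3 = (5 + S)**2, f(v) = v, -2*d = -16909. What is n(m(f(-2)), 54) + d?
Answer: 2756329/326 ≈ 8455.0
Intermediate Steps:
d = 16909/2 (d = -1/2*(-16909) = 16909/2 ≈ 8454.5)
m(S) = 3*(5 + S)**2
n(a, j) = (a + j)/(136 + a)
n(m(f(-2)), 54) + d = (3*(5 - 2)**2 + 54)/(136 + 3*(5 - 2)**2) + 16909/2 = (3*3**2 + 54)/(136 + 3*3**2) + 16909/2 = (3*9 + 54)/(136 + 3*9) + 16909/2 = (27 + 54)/(136 + 27) + 16909/2 = 81/163 + 16909/2 = 2756329/326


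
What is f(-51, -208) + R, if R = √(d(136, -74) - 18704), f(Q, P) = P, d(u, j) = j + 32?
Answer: -208 + I*√18746 ≈ -208.0 + 136.92*I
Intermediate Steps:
d(u, j) = 32 + j
R = I*√18746 (R = √((32 - 74) - 18704) = √(-42 - 18704) = √(-18746) = I*√18746 ≈ 136.92*I)
f(-51, -208) + R = -208 + I*√18746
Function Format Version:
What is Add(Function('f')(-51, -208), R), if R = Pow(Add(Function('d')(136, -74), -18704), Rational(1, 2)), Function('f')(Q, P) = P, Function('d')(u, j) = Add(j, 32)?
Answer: Add(-208, Mul(I, Pow(18746, Rational(1, 2)))) ≈ Add(-208.00, Mul(136.92, I))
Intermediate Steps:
Function('d')(u, j) = Add(32, j)
R = Mul(I, Pow(18746, Rational(1, 2))) (R = Pow(Add(Add(32, -74), -18704), Rational(1, 2)) = Pow(Add(-42, -18704), Rational(1, 2)) = Pow(-18746, Rational(1, 2)) = Mul(I, Pow(18746, Rational(1, 2))) ≈ Mul(136.92, I))
Add(Function('f')(-51, -208), R) = Add(-208, Mul(I, Pow(18746, Rational(1, 2))))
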